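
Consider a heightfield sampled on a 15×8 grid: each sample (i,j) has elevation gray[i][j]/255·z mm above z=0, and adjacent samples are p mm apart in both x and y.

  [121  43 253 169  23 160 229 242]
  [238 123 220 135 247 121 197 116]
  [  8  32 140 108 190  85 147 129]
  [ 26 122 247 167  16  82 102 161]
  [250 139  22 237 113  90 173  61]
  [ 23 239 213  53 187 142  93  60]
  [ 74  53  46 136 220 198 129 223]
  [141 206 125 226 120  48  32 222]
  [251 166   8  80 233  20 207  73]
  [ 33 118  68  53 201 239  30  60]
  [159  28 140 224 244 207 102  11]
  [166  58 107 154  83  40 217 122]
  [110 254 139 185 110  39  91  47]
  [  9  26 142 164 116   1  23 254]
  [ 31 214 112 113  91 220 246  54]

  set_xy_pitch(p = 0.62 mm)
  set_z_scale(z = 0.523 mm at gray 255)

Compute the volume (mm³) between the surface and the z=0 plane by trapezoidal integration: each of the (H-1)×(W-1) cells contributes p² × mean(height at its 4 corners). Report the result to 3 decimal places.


9.934

height_mm = gray/255 × 0.523; cell vol = 0.62² × mean(4 corners)
unit = 0.62² × 0.523 / (4×255) = 0.000197099 mm³ per gray-sum
row 0: Σ corner-gray over 7 cells = 4557  → 0.8982
row 1: Σ corner-gray over 7 cells = 3981  → 0.7847
row 2: Σ corner-gray over 7 cells = 3200  → 0.6307
row 3: Σ corner-gray over 7 cells = 3518  → 0.6934
row 4: Σ corner-gray over 7 cells = 3796  → 0.7482
row 5: Σ corner-gray over 7 cells = 3798  → 0.7486
row 6: Σ corner-gray over 7 cells = 3738  → 0.7368
row 7: Σ corner-gray over 7 cells = 3629  → 0.7153
row 8: Σ corner-gray over 7 cells = 3263  → 0.6431
row 9: Σ corner-gray over 7 cells = 3571  → 0.7038
row 10: Σ corner-gray over 7 cells = 3666  → 0.7226
row 11: Σ corner-gray over 7 cells = 3399  → 0.6699
row 12: Σ corner-gray over 7 cells = 3000  → 0.5913
row 13: Σ corner-gray over 7 cells = 3284  → 0.6473
Σ rows: total corner-gray = 50400  → 9.9338 mm³


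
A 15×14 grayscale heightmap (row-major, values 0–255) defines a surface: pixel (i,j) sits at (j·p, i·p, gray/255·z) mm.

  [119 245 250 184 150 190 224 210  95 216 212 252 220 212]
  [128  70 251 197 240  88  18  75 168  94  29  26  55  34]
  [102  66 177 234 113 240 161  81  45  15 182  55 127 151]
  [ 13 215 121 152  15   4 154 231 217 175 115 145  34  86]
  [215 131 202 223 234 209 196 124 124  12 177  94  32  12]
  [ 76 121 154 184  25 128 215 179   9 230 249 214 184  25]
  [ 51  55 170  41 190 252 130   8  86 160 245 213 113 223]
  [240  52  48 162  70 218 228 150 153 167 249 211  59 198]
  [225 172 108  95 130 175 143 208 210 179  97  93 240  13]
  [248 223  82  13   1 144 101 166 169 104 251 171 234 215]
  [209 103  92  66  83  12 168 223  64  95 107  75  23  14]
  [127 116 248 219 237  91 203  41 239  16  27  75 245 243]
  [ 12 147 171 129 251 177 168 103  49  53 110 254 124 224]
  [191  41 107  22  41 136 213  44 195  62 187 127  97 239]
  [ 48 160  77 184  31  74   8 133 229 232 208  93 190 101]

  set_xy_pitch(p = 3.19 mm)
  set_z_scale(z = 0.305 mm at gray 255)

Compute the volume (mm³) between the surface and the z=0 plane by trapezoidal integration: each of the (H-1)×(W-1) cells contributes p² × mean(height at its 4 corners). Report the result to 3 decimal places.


301.370

height_mm = gray/255 × 0.305; cell vol = 3.19² × mean(4 corners)
unit = 3.19² × 0.305 / (4×255) = 0.00304285 mm³ per gray-sum
row 0: Σ corner-gray over 13 cells = 8011  → 24.3763
row 1: Σ corner-gray over 13 cells = 6029  → 18.3454
row 2: Σ corner-gray over 13 cells = 6500  → 19.7785
row 3: Σ corner-gray over 13 cells = 6998  → 21.2939
row 4: Σ corner-gray over 13 cells = 7628  → 23.2109
row 5: Σ corner-gray over 13 cells = 7485  → 22.7758
row 6: Σ corner-gray over 13 cells = 7572  → 23.0405
row 7: Σ corner-gray over 13 cells = 7910  → 24.0690
row 8: Σ corner-gray over 13 cells = 7719  → 23.4878
row 9: Σ corner-gray over 13 cells = 6226  → 18.9448
row 10: Σ corner-gray over 13 cells = 6329  → 19.2582
row 11: Σ corner-gray over 13 cells = 7592  → 23.1013
row 12: Σ corner-gray over 13 cells = 6682  → 20.3323
row 13: Σ corner-gray over 13 cells = 6361  → 19.3556
Σ rows: total corner-gray = 99042  → 301.3703 mm³


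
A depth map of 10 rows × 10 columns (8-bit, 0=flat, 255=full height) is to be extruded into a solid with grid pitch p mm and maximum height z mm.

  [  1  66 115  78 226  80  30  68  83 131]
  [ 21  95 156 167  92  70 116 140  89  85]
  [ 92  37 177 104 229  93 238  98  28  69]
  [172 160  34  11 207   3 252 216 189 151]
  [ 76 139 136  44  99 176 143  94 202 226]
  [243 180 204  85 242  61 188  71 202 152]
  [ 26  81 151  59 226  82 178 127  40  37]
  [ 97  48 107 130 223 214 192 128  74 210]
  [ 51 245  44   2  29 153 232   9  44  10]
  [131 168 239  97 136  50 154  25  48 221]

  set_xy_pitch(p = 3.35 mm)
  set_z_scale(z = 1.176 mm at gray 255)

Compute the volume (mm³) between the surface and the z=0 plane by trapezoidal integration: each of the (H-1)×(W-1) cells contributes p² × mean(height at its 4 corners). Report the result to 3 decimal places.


height_mm = gray/255 × 1.176; cell vol = 3.35² × mean(4 corners)
unit = 3.35² × 1.176 / (4×255) = 0.0129389 mm³ per gray-sum
row 0: Σ corner-gray over 9 cells = 3580  → 46.3212
row 1: Σ corner-gray over 9 cells = 4125  → 53.3729
row 2: Σ corner-gray over 9 cells = 4636  → 59.9847
row 3: Σ corner-gray over 9 cells = 4835  → 62.5595
row 4: Σ corner-gray over 9 cells = 5229  → 67.6574
row 5: Σ corner-gray over 9 cells = 4812  → 62.2619
row 6: Σ corner-gray over 9 cells = 4490  → 58.0956
row 7: Σ corner-gray over 9 cells = 4116  → 53.2564
row 8: Σ corner-gray over 9 cells = 3763  → 48.6890
Σ rows: total corner-gray = 39586  → 512.1986 mm³

512.199


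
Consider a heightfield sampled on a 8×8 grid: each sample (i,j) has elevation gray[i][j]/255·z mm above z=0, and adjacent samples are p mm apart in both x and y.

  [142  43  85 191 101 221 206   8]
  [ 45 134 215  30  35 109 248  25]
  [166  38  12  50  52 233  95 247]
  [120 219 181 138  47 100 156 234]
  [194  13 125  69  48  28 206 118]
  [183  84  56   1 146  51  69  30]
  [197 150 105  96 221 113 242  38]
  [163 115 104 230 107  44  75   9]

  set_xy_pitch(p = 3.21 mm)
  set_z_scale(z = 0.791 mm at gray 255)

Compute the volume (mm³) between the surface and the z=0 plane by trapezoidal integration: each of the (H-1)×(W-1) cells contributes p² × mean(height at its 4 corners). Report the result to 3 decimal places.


177.554

height_mm = gray/255 × 0.791; cell vol = 3.21² × mean(4 corners)
unit = 3.21² × 0.791 / (4×255) = 0.00799073 mm³ per gray-sum
row 0: Σ corner-gray over 7 cells = 3456  → 27.6160
row 1: Σ corner-gray over 7 cells = 2985  → 23.8523
row 2: Σ corner-gray over 7 cells = 3409  → 27.2404
row 3: Σ corner-gray over 7 cells = 3326  → 26.5772
row 4: Σ corner-gray over 7 cells = 2317  → 18.5145
row 5: Σ corner-gray over 7 cells = 3116  → 24.8991
row 6: Σ corner-gray over 7 cells = 3611  → 28.8545
Σ rows: total corner-gray = 22220  → 177.5540 mm³


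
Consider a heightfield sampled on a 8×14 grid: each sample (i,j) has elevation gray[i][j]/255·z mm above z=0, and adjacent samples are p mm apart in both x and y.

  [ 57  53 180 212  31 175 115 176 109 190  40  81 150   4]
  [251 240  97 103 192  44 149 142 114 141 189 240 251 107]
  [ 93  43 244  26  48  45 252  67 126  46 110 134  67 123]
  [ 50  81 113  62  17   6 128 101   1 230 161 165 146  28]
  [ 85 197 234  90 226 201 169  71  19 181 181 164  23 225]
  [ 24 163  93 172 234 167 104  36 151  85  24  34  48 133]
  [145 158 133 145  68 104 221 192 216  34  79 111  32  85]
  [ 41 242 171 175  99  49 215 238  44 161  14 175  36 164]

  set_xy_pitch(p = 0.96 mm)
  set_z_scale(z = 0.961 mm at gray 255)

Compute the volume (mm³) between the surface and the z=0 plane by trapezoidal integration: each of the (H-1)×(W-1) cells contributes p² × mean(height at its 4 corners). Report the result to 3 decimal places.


height_mm = gray/255 × 0.961; cell vol = 0.96² × mean(4 corners)
unit = 0.96² × 0.961 / (4×255) = 0.000868292 mm³ per gray-sum
row 0: Σ corner-gray over 13 cells = 7247  → 6.2925
row 1: Σ corner-gray over 13 cells = 6794  → 5.8992
row 2: Σ corner-gray over 13 cells = 5132  → 4.4561
row 3: Σ corner-gray over 13 cells = 6322  → 5.4893
row 4: Σ corner-gray over 13 cells = 6601  → 5.7316
row 5: Σ corner-gray over 13 cells = 5995  → 5.2054
row 6: Σ corner-gray over 13 cells = 6659  → 5.7820
Σ rows: total corner-gray = 44750  → 38.8561 mm³

38.856


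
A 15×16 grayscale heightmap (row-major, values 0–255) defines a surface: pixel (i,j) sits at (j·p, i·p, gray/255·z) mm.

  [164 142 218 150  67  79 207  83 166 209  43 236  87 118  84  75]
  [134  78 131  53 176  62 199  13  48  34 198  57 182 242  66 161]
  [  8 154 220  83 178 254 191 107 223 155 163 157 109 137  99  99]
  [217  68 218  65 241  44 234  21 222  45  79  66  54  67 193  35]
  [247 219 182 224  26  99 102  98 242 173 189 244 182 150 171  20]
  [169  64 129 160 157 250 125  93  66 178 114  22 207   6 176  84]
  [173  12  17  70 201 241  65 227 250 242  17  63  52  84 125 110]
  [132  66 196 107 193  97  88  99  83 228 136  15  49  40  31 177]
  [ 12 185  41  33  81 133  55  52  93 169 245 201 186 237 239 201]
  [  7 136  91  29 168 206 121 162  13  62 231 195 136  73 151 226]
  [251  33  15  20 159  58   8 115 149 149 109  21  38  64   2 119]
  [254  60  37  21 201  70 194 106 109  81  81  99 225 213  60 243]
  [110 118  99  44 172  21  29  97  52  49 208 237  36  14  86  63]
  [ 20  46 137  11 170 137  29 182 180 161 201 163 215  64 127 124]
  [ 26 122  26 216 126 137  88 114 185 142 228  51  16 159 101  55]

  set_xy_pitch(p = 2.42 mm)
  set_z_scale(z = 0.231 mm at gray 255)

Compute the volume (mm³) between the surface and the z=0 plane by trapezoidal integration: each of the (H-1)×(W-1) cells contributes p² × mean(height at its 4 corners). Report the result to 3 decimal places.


height_mm = gray/255 × 0.231; cell vol = 2.42² × mean(4 corners)
unit = 2.42² × 0.231 / (4×255) = 0.0013263 mm³ per gray-sum
row 0: Σ corner-gray over 15 cells = 7390  → 9.8014
row 1: Σ corner-gray over 15 cells = 7940  → 10.5308
row 2: Σ corner-gray over 15 cells = 8053  → 10.6807
row 3: Σ corner-gray over 15 cells = 8355  → 11.0813
row 4: Σ corner-gray over 15 cells = 8616  → 11.4274
row 5: Σ corner-gray over 15 cells = 7362  → 9.7642
row 6: Σ corner-gray over 15 cells = 6780  → 8.9923
row 7: Σ corner-gray over 15 cells = 7278  → 9.6528
row 8: Σ corner-gray over 15 cells = 7894  → 10.4698
row 9: Σ corner-gray over 15 cells = 6031  → 7.9989
row 10: Σ corner-gray over 15 cells = 5861  → 7.7735
row 11: Σ corner-gray over 15 cells = 6308  → 8.3663
row 12: Σ corner-gray over 15 cells = 6487  → 8.6037
row 13: Σ corner-gray over 15 cells = 7293  → 9.6727
Σ rows: total corner-gray = 101648  → 134.8160 mm³

134.816


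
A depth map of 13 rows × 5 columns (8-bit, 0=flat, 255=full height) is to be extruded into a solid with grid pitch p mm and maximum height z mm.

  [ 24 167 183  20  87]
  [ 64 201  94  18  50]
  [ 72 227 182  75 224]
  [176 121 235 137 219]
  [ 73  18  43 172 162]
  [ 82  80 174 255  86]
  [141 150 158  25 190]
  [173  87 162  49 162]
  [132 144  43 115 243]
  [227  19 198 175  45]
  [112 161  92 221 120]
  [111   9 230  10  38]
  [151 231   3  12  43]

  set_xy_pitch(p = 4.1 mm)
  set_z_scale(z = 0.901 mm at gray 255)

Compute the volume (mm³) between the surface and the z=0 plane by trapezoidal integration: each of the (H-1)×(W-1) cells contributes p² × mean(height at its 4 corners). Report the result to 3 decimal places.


height_mm = gray/255 × 0.901; cell vol = 4.1² × mean(4 corners)
unit = 4.1² × 0.901 / (4×255) = 0.0148488 mm³ per gray-sum
row 0: Σ corner-gray over 4 cells = 1591  → 23.6245
row 1: Σ corner-gray over 4 cells = 2004  → 29.7571
row 2: Σ corner-gray over 4 cells = 2645  → 39.2752
row 3: Σ corner-gray over 4 cells = 2082  → 30.9153
row 4: Σ corner-gray over 4 cells = 1887  → 28.0197
row 5: Σ corner-gray over 4 cells = 2183  → 32.4150
row 6: Σ corner-gray over 4 cells = 1928  → 28.6286
row 7: Σ corner-gray over 4 cells = 1910  → 28.3613
row 8: Σ corner-gray over 4 cells = 2035  → 30.2174
row 9: Σ corner-gray over 4 cells = 2236  → 33.2020
row 10: Σ corner-gray over 4 cells = 1827  → 27.1288
row 11: Σ corner-gray over 4 cells = 1333  → 19.7935
Σ rows: total corner-gray = 23661  → 351.3382 mm³

351.338


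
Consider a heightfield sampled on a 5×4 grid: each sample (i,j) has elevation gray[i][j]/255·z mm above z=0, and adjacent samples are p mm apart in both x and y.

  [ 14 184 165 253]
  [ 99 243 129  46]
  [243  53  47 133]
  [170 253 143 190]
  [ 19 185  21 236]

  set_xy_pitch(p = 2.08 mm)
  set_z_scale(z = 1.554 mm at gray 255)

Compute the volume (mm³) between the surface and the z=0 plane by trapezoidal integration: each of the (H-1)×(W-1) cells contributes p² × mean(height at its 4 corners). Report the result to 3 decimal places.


height_mm = gray/255 × 1.554; cell vol = 2.08² × mean(4 corners)
unit = 2.08² × 1.554 / (4×255) = 0.0065914 mm³ per gray-sum
row 0: Σ corner-gray over 3 cells = 1854  → 12.2205
row 1: Σ corner-gray over 3 cells = 1465  → 9.6564
row 2: Σ corner-gray over 3 cells = 1728  → 11.3899
row 3: Σ corner-gray over 3 cells = 1819  → 11.9898
Σ rows: total corner-gray = 6866  → 45.2565 mm³

45.257


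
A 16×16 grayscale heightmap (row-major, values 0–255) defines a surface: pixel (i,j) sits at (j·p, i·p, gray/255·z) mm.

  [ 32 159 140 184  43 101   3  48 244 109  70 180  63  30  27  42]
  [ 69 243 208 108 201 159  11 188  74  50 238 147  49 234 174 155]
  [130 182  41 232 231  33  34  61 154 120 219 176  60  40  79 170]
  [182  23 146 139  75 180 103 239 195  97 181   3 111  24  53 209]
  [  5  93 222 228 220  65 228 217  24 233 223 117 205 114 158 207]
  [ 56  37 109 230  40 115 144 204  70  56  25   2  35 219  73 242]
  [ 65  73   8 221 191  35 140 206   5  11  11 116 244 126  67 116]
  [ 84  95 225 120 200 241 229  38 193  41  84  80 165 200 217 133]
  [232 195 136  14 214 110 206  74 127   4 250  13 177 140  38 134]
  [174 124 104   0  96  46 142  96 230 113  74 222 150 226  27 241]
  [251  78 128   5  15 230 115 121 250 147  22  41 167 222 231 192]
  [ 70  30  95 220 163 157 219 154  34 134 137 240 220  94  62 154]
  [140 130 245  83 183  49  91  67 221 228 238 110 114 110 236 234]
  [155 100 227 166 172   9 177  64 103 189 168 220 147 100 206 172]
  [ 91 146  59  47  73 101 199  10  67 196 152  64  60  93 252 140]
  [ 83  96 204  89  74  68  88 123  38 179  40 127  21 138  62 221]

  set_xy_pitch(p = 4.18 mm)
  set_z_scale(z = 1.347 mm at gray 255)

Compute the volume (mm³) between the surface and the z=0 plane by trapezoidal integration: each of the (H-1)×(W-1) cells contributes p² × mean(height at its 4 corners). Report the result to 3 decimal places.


2669.552

height_mm = gray/255 × 1.347; cell vol = 4.18² × mean(4 corners)
unit = 4.18² × 1.347 / (4×255) = 0.0230738 mm³ per gray-sum
row 0: Σ corner-gray over 15 cells = 7268  → 167.7007
row 1: Σ corner-gray over 15 cells = 8016  → 184.9599
row 2: Σ corner-gray over 15 cells = 7153  → 165.0472
row 3: Σ corner-gray over 15 cells = 8435  → 194.6279
row 4: Σ corner-gray over 15 cells = 7922  → 182.7910
row 5: Σ corner-gray over 15 cells = 6105  → 140.8658
row 6: Σ corner-gray over 15 cells = 7562  → 174.4844
row 7: Σ corner-gray over 15 cells = 8235  → 190.0131
row 8: Σ corner-gray over 15 cells = 7477  → 172.5231
row 9: Σ corner-gray over 15 cells = 7702  → 177.7148
row 10: Σ corner-gray over 15 cells = 8129  → 187.5673
row 11: Σ corner-gray over 15 cells = 8726  → 201.3424
row 12: Σ corner-gray over 15 cells = 9007  → 207.8261
row 13: Σ corner-gray over 15 cells = 7692  → 177.4840
row 14: Σ corner-gray over 15 cells = 6267  → 144.6038
Σ rows: total corner-gray = 115696  → 2669.5517 mm³


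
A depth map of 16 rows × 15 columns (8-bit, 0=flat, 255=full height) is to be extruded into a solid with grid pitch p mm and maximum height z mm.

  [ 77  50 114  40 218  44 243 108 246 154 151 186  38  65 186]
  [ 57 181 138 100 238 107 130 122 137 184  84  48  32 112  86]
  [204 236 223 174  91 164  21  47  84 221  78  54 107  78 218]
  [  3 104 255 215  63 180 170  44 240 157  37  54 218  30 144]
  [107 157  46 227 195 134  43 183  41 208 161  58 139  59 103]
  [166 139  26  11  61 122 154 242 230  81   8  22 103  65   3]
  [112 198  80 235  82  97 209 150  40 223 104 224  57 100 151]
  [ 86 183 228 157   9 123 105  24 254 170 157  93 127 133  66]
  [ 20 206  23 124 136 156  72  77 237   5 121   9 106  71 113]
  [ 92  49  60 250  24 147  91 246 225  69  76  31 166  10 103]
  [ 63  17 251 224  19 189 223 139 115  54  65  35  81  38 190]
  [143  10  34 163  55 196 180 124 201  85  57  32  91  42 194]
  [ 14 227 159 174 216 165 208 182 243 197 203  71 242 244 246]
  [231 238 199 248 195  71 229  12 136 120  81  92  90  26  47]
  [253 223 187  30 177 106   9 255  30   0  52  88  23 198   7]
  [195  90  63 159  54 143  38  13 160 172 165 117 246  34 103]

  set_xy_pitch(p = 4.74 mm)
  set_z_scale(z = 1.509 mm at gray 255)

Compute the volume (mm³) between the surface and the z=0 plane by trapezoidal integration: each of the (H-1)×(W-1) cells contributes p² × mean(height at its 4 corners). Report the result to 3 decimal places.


height_mm = gray/255 × 1.509; cell vol = 4.74² × mean(4 corners)
unit = 4.74² × 1.509 / (4×255) = 0.0332388 mm³ per gray-sum
row 0: Σ corner-gray over 14 cells = 6946  → 230.8769
row 1: Σ corner-gray over 14 cells = 6947  → 230.9102
row 2: Σ corner-gray over 14 cells = 7259  → 241.2807
row 3: Σ corner-gray over 14 cells = 7193  → 239.0869
row 4: Σ corner-gray over 14 cells = 6209  → 206.3799
row 5: Σ corner-gray over 14 cells = 6558  → 217.9803
row 6: Σ corner-gray over 14 cells = 7539  → 250.5876
row 7: Σ corner-gray over 14 cells = 6497  → 215.9527
row 8: Σ corner-gray over 14 cells = 5902  → 196.1756
row 9: Σ corner-gray over 14 cells = 6236  → 207.2774
row 10: Σ corner-gray over 14 cells = 6030  → 200.4302
row 11: Σ corner-gray over 14 cells = 8199  → 272.5252
row 12: Σ corner-gray over 14 cells = 9074  → 301.6092
row 13: Σ corner-gray over 14 cells = 6768  → 224.9604
row 14: Σ corner-gray over 14 cells = 6222  → 206.8120
Σ rows: total corner-gray = 103579  → 3442.8450 mm³

3442.845


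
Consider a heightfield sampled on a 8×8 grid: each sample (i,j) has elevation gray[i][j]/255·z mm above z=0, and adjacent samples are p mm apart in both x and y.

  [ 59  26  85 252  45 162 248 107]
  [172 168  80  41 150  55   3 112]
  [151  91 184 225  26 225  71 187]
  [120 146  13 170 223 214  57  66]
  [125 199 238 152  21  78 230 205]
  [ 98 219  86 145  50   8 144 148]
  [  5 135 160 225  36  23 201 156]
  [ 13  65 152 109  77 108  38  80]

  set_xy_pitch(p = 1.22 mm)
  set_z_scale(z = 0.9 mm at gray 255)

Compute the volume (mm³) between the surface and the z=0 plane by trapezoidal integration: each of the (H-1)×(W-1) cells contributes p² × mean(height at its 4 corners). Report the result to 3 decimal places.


31.586

height_mm = gray/255 × 0.9; cell vol = 1.22² × mean(4 corners)
unit = 1.22² × 0.9 / (4×255) = 0.00131329 mm³ per gray-sum
row 0: Σ corner-gray over 7 cells = 3080  → 4.0449
row 1: Σ corner-gray over 7 cells = 3260  → 4.2813
row 2: Σ corner-gray over 7 cells = 3814  → 5.0089
row 3: Σ corner-gray over 7 cells = 3998  → 5.2505
row 4: Σ corner-gray over 7 cells = 3716  → 4.8802
row 5: Σ corner-gray over 7 cells = 3271  → 4.2958
row 6: Σ corner-gray over 7 cells = 2912  → 3.8243
Σ rows: total corner-gray = 24051  → 31.5860 mm³


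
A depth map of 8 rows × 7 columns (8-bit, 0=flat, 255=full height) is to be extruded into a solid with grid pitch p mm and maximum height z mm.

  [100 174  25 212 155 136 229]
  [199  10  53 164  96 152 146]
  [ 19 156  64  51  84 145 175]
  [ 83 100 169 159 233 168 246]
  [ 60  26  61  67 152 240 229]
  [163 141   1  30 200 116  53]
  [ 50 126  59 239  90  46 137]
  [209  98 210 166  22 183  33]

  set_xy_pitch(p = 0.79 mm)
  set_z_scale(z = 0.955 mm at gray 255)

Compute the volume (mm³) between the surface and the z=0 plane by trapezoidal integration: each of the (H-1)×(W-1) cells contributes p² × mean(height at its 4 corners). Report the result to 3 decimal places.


height_mm = gray/255 × 0.955; cell vol = 0.79² × mean(4 corners)
unit = 0.79² × 0.955 / (4×255) = 0.000584329 mm³ per gray-sum
row 0: Σ corner-gray over 6 cells = 3028  → 1.7693
row 1: Σ corner-gray over 6 cells = 2489  → 1.4544
row 2: Σ corner-gray over 6 cells = 3181  → 1.8588
row 3: Σ corner-gray over 6 cells = 3368  → 1.9680
row 4: Σ corner-gray over 6 cells = 2573  → 1.5035
row 5: Σ corner-gray over 6 cells = 2499  → 1.4602
row 6: Σ corner-gray over 6 cells = 2907  → 1.6986
Σ rows: total corner-gray = 20045  → 11.7129 mm³

11.713


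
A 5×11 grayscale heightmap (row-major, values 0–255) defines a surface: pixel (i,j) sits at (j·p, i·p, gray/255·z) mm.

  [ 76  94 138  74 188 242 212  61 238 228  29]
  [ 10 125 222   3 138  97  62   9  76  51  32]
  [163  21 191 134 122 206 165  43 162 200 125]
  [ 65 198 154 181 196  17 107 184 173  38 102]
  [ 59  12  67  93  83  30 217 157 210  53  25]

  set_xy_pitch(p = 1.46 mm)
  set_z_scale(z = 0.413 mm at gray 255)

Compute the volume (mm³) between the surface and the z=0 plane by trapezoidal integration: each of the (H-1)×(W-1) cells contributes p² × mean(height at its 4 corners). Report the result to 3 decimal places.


16.465

height_mm = gray/255 × 0.413; cell vol = 1.46² × mean(4 corners)
unit = 1.46² × 0.413 / (4×255) = 0.000863089 mm³ per gray-sum
row 0: Σ corner-gray over 10 cells = 4663  → 4.0246
row 1: Σ corner-gray over 10 cells = 4384  → 3.7838
row 2: Σ corner-gray over 10 cells = 5439  → 4.6943
row 3: Σ corner-gray over 10 cells = 4591  → 3.9624
Σ rows: total corner-gray = 19077  → 16.4651 mm³


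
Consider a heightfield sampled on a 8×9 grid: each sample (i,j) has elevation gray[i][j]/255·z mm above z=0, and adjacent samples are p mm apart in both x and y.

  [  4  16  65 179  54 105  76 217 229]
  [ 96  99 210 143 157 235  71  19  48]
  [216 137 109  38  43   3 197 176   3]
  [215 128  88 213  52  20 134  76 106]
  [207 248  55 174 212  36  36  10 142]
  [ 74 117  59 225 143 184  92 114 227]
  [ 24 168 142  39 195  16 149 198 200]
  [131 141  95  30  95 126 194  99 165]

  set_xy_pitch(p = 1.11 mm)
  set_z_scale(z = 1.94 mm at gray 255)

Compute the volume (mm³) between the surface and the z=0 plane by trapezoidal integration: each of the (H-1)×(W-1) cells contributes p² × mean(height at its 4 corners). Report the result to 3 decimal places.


62.028

height_mm = gray/255 × 1.94; cell vol = 1.11² × mean(4 corners)
unit = 1.11² × 1.94 / (4×255) = 0.00234341 mm³ per gray-sum
row 0: Σ corner-gray over 8 cells = 3669  → 8.5980
row 1: Σ corner-gray over 8 cells = 3637  → 8.5230
row 2: Σ corner-gray over 8 cells = 3368  → 7.8926
row 3: Σ corner-gray over 8 cells = 3634  → 8.5159
row 4: Σ corner-gray over 8 cells = 4060  → 9.5142
row 5: Σ corner-gray over 8 cells = 4207  → 9.8587
row 6: Σ corner-gray over 8 cells = 3894  → 9.1252
Σ rows: total corner-gray = 26469  → 62.0276 mm³


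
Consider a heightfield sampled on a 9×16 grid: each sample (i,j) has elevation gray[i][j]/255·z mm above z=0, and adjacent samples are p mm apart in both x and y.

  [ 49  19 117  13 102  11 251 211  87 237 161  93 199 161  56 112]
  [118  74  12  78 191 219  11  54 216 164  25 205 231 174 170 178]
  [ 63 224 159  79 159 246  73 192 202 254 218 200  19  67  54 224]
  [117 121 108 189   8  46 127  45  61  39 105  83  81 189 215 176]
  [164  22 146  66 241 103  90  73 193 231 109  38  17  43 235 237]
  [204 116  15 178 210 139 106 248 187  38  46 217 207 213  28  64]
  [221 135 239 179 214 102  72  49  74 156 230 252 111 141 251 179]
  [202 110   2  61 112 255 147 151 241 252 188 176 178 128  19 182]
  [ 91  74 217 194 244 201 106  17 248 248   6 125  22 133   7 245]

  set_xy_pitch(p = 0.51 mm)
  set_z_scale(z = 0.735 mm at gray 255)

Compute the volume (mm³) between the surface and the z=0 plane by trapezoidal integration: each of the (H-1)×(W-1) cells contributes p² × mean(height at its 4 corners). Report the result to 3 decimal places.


height_mm = gray/255 × 0.735; cell vol = 0.51² × mean(4 corners)
unit = 0.51² × 0.735 / (4×255) = 0.000187425 mm³ per gray-sum
row 0: Σ corner-gray over 15 cells = 7541  → 1.4134
row 1: Σ corner-gray over 15 cells = 8523  → 1.5974
row 2: Σ corner-gray over 15 cells = 7706  → 1.4443
row 3: Σ corner-gray over 15 cells = 6742  → 1.2636
row 4: Σ corner-gray over 15 cells = 7779  → 1.4580
row 5: Σ corner-gray over 15 cells = 8974  → 1.6820
row 6: Σ corner-gray over 15 cells = 9234  → 1.7307
row 7: Σ corner-gray over 15 cells = 8444  → 1.5826
Σ rows: total corner-gray = 64943  → 12.1719 mm³

12.172


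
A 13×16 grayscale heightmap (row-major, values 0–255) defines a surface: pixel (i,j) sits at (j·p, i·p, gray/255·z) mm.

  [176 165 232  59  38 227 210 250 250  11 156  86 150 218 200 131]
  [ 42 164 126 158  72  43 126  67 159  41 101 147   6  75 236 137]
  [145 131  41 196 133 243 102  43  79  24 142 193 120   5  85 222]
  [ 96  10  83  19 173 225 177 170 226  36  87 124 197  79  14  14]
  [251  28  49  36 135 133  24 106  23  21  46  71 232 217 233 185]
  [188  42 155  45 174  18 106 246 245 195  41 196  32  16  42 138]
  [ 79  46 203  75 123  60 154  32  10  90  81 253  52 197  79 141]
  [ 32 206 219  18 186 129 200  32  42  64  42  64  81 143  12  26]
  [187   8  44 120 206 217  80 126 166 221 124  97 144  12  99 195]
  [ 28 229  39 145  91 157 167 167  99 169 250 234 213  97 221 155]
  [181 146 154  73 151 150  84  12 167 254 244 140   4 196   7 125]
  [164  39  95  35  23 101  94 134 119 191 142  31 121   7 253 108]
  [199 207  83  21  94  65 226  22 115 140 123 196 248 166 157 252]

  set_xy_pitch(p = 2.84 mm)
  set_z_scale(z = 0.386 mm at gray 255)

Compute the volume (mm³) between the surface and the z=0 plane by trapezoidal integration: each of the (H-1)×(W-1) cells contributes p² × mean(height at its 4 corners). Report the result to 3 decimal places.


259.486

height_mm = gray/255 × 0.386; cell vol = 2.84² × mean(4 corners)
unit = 2.84² × 0.386 / (4×255) = 0.00305228 mm³ per gray-sum
row 0: Σ corner-gray over 15 cells = 8032  → 24.5159
row 1: Σ corner-gray over 15 cells = 6662  → 20.3343
row 2: Σ corner-gray over 15 cells = 6791  → 20.7280
row 3: Σ corner-gray over 15 cells = 6494  → 19.8215
row 4: Σ corner-gray over 15 cells = 6576  → 20.0718
row 5: Σ corner-gray over 15 cells = 6562  → 20.0290
row 6: Σ corner-gray over 15 cells = 6064  → 18.5090
row 7: Σ corner-gray over 15 cells = 6644  → 20.2793
row 8: Σ corner-gray over 15 cells = 8449  → 25.7887
row 9: Σ corner-gray over 15 cells = 8609  → 26.2770
row 10: Σ corner-gray over 15 cells = 6912  → 21.0973
row 11: Σ corner-gray over 15 cells = 7219  → 22.0344
Σ rows: total corner-gray = 85014  → 259.4862 mm³


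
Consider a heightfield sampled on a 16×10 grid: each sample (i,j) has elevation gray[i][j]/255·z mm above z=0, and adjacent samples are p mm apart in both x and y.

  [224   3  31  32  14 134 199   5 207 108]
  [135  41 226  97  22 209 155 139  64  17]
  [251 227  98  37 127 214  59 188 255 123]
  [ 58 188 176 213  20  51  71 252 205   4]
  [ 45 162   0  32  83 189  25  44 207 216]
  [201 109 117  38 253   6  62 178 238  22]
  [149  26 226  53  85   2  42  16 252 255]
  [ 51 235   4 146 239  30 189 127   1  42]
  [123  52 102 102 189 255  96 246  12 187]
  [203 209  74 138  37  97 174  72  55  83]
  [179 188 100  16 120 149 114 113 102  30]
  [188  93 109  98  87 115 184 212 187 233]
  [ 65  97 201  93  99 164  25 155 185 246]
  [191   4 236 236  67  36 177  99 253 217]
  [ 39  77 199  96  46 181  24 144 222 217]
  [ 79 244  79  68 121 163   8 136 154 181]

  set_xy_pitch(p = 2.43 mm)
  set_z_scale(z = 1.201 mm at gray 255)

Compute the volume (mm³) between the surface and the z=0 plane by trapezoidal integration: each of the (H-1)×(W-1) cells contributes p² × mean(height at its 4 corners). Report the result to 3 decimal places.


height_mm = gray/255 × 1.201; cell vol = 2.43² × mean(4 corners)
unit = 2.43² × 1.201 / (4×255) = 0.00695273 mm³ per gray-sum
row 0: Σ corner-gray over 9 cells = 3640  → 25.3079
row 1: Σ corner-gray over 9 cells = 4842  → 33.6651
row 2: Σ corner-gray over 9 cells = 5198  → 36.1403
row 3: Σ corner-gray over 9 cells = 4159  → 28.9164
row 4: Σ corner-gray over 9 cells = 3970  → 27.6023
row 5: Σ corner-gray over 9 cells = 4033  → 28.0404
row 6: Σ corner-gray over 9 cells = 3843  → 26.7193
row 7: Σ corner-gray over 9 cells = 4453  → 30.9605
row 8: Σ corner-gray over 9 cells = 4416  → 30.7033
row 9: Σ corner-gray over 9 cells = 4011  → 27.8874
row 10: Σ corner-gray over 9 cells = 4604  → 32.0104
row 11: Σ corner-gray over 9 cells = 4940  → 34.3465
row 12: Σ corner-gray over 9 cells = 4973  → 34.5759
row 13: Σ corner-gray over 9 cells = 4858  → 33.7764
row 14: Σ corner-gray over 9 cells = 4440  → 30.8701
Σ rows: total corner-gray = 66380  → 461.5222 mm³

461.522


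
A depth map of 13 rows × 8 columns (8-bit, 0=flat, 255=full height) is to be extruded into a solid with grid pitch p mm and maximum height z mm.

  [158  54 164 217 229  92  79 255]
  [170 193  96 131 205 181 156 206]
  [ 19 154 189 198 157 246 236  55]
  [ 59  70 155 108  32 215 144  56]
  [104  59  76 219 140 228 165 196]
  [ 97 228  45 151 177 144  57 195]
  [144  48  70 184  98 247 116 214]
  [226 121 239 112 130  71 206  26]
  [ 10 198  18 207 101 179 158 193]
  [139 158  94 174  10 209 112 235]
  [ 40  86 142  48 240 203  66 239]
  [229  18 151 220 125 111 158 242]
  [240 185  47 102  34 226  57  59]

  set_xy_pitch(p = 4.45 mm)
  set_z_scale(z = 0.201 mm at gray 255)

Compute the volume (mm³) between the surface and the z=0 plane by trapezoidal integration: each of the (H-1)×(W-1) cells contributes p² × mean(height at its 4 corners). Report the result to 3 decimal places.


184.983

height_mm = gray/255 × 0.201; cell vol = 4.45² × mean(4 corners)
unit = 4.45² × 0.201 / (4×255) = 0.00390226 mm³ per gray-sum
row 0: Σ corner-gray over 7 cells = 4383  → 17.1036
row 1: Σ corner-gray over 7 cells = 4734  → 18.4733
row 2: Σ corner-gray over 7 cells = 3997  → 15.5973
row 3: Σ corner-gray over 7 cells = 3637  → 14.1925
row 4: Σ corner-gray over 7 cells = 3970  → 15.4920
row 5: Σ corner-gray over 7 cells = 3780  → 14.7505
row 6: Σ corner-gray over 7 cells = 3894  → 15.1954
row 7: Σ corner-gray over 7 cells = 3935  → 15.3554
row 8: Σ corner-gray over 7 cells = 3813  → 14.8793
row 9: Σ corner-gray over 7 cells = 3737  → 14.5827
row 10: Σ corner-gray over 7 cells = 3886  → 15.1642
row 11: Σ corner-gray over 7 cells = 3638  → 14.1964
Σ rows: total corner-gray = 47404  → 184.9826 mm³


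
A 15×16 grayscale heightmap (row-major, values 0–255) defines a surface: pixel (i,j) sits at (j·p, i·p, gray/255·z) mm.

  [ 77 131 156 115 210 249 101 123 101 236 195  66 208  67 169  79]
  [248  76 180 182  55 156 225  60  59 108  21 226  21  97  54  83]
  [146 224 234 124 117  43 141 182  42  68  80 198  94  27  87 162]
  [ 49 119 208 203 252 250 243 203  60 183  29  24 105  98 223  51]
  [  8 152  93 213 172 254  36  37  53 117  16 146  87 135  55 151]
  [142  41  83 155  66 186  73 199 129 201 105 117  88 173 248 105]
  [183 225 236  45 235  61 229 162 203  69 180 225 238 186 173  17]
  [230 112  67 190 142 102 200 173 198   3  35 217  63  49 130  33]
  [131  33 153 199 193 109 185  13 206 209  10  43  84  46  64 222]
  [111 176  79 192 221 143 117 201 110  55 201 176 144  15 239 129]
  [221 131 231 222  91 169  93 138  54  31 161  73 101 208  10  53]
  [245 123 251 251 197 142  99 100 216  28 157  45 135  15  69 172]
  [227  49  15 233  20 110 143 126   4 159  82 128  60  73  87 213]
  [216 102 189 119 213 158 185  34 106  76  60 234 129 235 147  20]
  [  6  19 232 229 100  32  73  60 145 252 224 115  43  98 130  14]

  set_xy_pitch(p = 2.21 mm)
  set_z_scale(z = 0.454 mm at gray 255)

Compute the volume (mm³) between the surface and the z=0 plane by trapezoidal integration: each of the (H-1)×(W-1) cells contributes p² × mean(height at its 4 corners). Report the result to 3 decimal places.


236.169

height_mm = gray/255 × 0.454; cell vol = 2.21² × mean(4 corners)
unit = 2.21² × 0.454 / (4×255) = 0.0021739 mm³ per gray-sum
row 0: Σ corner-gray over 15 cells = 7781  → 16.9151
row 1: Σ corner-gray over 15 cells = 7001  → 15.2195
row 2: Σ corner-gray over 15 cells = 8130  → 17.6738
row 3: Σ corner-gray over 15 cells = 7791  → 16.9369
row 4: Σ corner-gray over 15 cells = 7266  → 15.7956
row 5: Σ corner-gray over 15 cells = 9109  → 19.8021
row 6: Σ corner-gray over 15 cells = 8759  → 19.0412
row 7: Σ corner-gray over 15 cells = 7072  → 15.3738
row 8: Σ corner-gray over 15 cells = 7825  → 17.0108
row 9: Σ corner-gray over 15 cells = 8078  → 17.5608
row 10: Σ corner-gray over 15 cells = 7773  → 16.8978
row 11: Σ corner-gray over 15 cells = 7091  → 15.4151
row 12: Σ corner-gray over 15 cells = 7228  → 15.7130
row 13: Σ corner-gray over 15 cells = 7734  → 16.8130
Σ rows: total corner-gray = 108638  → 236.1685 mm³


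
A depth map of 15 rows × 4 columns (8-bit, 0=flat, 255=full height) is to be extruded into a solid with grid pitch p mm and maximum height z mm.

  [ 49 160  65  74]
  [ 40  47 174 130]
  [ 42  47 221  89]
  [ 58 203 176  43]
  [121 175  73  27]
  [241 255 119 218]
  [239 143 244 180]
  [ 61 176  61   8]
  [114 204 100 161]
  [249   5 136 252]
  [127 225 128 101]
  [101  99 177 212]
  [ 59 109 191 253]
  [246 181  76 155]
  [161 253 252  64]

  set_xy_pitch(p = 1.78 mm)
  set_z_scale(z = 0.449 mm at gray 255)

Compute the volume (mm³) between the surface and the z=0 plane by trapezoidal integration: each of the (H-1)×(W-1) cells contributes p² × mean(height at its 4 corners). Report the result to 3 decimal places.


height_mm = gray/255 × 0.449; cell vol = 1.78² × mean(4 corners)
unit = 1.78² × 0.449 / (4×255) = 0.00139472 mm³ per gray-sum
row 0: Σ corner-gray over 3 cells = 1185  → 1.6527
row 1: Σ corner-gray over 3 cells = 1279  → 1.7838
row 2: Σ corner-gray over 3 cells = 1526  → 2.1283
row 3: Σ corner-gray over 3 cells = 1503  → 2.0963
row 4: Σ corner-gray over 3 cells = 1851  → 2.5816
row 5: Σ corner-gray over 3 cells = 2400  → 3.3473
row 6: Σ corner-gray over 3 cells = 1736  → 2.4212
row 7: Σ corner-gray over 3 cells = 1426  → 1.9889
row 8: Σ corner-gray over 3 cells = 1666  → 2.3236
row 9: Σ corner-gray over 3 cells = 1717  → 2.3947
row 10: Σ corner-gray over 3 cells = 1799  → 2.5091
row 11: Σ corner-gray over 3 cells = 1777  → 2.4784
row 12: Σ corner-gray over 3 cells = 1827  → 2.5481
row 13: Σ corner-gray over 3 cells = 2150  → 2.9986
Σ rows: total corner-gray = 23842  → 33.2528 mm³

33.253


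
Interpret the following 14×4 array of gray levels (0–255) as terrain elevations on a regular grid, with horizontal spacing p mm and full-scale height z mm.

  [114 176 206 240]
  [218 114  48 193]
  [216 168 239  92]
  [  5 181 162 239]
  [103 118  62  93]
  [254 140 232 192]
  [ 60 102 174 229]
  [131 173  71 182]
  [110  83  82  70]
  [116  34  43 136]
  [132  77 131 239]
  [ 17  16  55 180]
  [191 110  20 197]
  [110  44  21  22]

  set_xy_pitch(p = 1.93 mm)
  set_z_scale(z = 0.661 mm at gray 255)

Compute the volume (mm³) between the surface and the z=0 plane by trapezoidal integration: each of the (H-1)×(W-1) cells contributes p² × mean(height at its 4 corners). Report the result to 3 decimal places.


height_mm = gray/255 × 0.661; cell vol = 1.93² × mean(4 corners)
unit = 1.93² × 0.661 / (4×255) = 0.00241388 mm³ per gray-sum
row 0: Σ corner-gray over 3 cells = 1853  → 4.4729
row 1: Σ corner-gray over 3 cells = 1857  → 4.4826
row 2: Σ corner-gray over 3 cells = 2052  → 4.9533
row 3: Σ corner-gray over 3 cells = 1486  → 3.5870
row 4: Σ corner-gray over 3 cells = 1746  → 4.2146
row 5: Σ corner-gray over 3 cells = 2031  → 4.9026
row 6: Σ corner-gray over 3 cells = 1642  → 3.9636
row 7: Σ corner-gray over 3 cells = 1311  → 3.1646
row 8: Σ corner-gray over 3 cells = 916  → 2.2111
row 9: Σ corner-gray over 3 cells = 1193  → 2.8798
row 10: Σ corner-gray over 3 cells = 1126  → 2.7180
row 11: Σ corner-gray over 3 cells = 987  → 2.3825
row 12: Σ corner-gray over 3 cells = 910  → 2.1966
Σ rows: total corner-gray = 19110  → 46.1293 mm³

46.129


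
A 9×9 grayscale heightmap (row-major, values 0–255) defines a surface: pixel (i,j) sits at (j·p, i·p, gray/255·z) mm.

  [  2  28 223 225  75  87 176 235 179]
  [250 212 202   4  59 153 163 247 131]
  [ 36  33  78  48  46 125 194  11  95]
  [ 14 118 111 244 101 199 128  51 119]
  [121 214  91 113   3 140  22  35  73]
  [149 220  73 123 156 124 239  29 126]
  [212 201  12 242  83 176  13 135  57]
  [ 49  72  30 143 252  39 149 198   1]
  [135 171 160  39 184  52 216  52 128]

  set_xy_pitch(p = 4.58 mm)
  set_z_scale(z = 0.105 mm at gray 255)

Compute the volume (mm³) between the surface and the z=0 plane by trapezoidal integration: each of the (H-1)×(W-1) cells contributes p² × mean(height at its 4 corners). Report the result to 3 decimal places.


66.015

height_mm = gray/255 × 0.105; cell vol = 4.58² × mean(4 corners)
unit = 4.58² × 0.105 / (4×255) = 0.00215934 mm³ per gray-sum
row 0: Σ corner-gray over 8 cells = 4740  → 10.2352
row 1: Σ corner-gray over 8 cells = 3662  → 7.9075
row 2: Σ corner-gray over 8 cells = 3238  → 6.9919
row 3: Σ corner-gray over 8 cells = 3467  → 7.4864
row 4: Σ corner-gray over 8 cells = 3633  → 7.8449
row 5: Σ corner-gray over 8 cells = 4196  → 9.0606
row 6: Σ corner-gray over 8 cells = 3809  → 8.2249
row 7: Σ corner-gray over 8 cells = 3827  → 8.2638
Σ rows: total corner-gray = 30572  → 66.0152 mm³


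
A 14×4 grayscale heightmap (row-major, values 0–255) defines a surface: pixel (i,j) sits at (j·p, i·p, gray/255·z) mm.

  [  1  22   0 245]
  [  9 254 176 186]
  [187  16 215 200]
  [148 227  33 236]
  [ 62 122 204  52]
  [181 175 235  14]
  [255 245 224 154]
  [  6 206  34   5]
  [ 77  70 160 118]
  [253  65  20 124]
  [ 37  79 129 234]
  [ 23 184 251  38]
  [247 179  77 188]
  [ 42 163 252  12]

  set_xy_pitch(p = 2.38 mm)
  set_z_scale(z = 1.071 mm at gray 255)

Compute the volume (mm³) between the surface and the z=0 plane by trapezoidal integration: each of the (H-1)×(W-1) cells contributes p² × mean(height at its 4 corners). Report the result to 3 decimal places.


128.243

height_mm = gray/255 × 1.071; cell vol = 2.38² × mean(4 corners)
unit = 2.38² × 1.071 / (4×255) = 0.00594762 mm³ per gray-sum
row 0: Σ corner-gray over 3 cells = 1345  → 7.9995
row 1: Σ corner-gray over 3 cells = 1904  → 11.3243
row 2: Σ corner-gray over 3 cells = 1753  → 10.4262
row 3: Σ corner-gray over 3 cells = 1670  → 9.9325
row 4: Σ corner-gray over 3 cells = 1781  → 10.5927
row 5: Σ corner-gray over 3 cells = 2362  → 14.0483
row 6: Σ corner-gray over 3 cells = 1838  → 10.9317
row 7: Σ corner-gray over 3 cells = 1146  → 6.8160
row 8: Σ corner-gray over 3 cells = 1202  → 7.1490
row 9: Σ corner-gray over 3 cells = 1234  → 7.3394
row 10: Σ corner-gray over 3 cells = 1618  → 9.6232
row 11: Σ corner-gray over 3 cells = 1878  → 11.1696
row 12: Σ corner-gray over 3 cells = 1831  → 10.8901
Σ rows: total corner-gray = 21562  → 128.2426 mm³


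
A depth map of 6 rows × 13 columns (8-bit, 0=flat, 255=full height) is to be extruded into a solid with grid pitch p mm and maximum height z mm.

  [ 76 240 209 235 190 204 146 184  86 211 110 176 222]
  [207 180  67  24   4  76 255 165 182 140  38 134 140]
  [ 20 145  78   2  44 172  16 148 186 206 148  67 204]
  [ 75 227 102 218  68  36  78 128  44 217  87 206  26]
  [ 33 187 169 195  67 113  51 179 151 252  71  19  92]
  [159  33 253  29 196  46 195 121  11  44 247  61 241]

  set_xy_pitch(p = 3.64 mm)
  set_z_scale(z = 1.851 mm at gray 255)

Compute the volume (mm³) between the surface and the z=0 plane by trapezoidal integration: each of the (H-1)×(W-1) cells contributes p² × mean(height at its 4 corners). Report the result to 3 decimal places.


height_mm = gray/255 × 1.851; cell vol = 3.64² × mean(4 corners)
unit = 3.64² × 1.851 / (4×255) = 0.0240441 mm³ per gray-sum
row 0: Σ corner-gray over 12 cells = 7157  → 172.0838
row 1: Σ corner-gray over 12 cells = 5525  → 132.8438
row 2: Σ corner-gray over 12 cells = 5571  → 133.9498
row 3: Σ corner-gray over 12 cells = 5956  → 143.2068
row 4: Σ corner-gray over 12 cells = 5905  → 141.9806
Σ rows: total corner-gray = 30114  → 724.0648 mm³

724.065
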